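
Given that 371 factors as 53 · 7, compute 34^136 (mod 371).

Mod 53: 34 ≡ 34; by Fermat, exponent reduces to 136 mod 52 = 32; 34^32 ≡ 46 (mod 53).
Mod 7: 34 ≡ 6; by Fermat, exponent reduces to 136 mod 6 = 4; 6^4 ≡ 1 (mod 7).
Combine by CRT: x ≡ 46 (mod 53), x ≡ 1 (mod 7) ⇒ x ≡ 99 (mod 371).

99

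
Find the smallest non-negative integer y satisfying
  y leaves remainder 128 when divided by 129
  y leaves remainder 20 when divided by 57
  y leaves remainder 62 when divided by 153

gcd(129, 57) = 3 and 3 | (20 − 128), so the pair is consistent; merging gives y ≡ 1160 (mod 2451), where 2451 = lcm(129, 57).
gcd(2451, 153) = 3 and 3 | (62 − 1160), so the pair is consistent; merging gives y ≡ 104102 (mod 125001), where 125001 = lcm(2451, 153).
The solution is unique modulo lcm(129, 57, 153) = 125001.

104102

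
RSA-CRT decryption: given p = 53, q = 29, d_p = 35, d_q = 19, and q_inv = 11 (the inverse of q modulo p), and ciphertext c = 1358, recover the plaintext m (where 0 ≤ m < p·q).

1457

m₁ = c^(d_p) mod p: c ≡ 33 (mod 53), and 33^35 mod 53 = 26.
m₂ = c^(d_q) mod q: c ≡ 24 (mod 29), and 24^19 mod 29 = 7.
h = q_inv·(m₁ − m₂) mod p = 11·(26 − 7) mod 53 = 50.
m = m₂ + h·q = 7 + 50·29 = 1457.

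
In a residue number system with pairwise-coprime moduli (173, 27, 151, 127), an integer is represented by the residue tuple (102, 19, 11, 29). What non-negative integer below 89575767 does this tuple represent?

From x ≡ 102 (mod 173) write x = 102 + 173t. Substituting into x ≡ 19 (mod 27) gives 173t ≡ 25 (mod 27), and since 11⁻¹ ≡ 5 (mod 27), t ≡ 17. Hence x ≡ 102 + 173·17 = 3043 (mod 4671).
From x ≡ 3043 (mod 4671) write x = 3043 + 4671t. Substituting into x ≡ 11 (mod 151) gives 4671t ≡ 139 (mod 151), and since 141⁻¹ ≡ 15 (mod 151), t ≡ 122. Hence x ≡ 3043 + 4671·122 = 572905 (mod 705321).
From x ≡ 572905 (mod 705321) write x = 572905 + 705321t. Substituting into x ≡ 29 (mod 127) gives 705321t ≡ 21 (mod 127), and since 90⁻¹ ≡ 24 (mod 127), t ≡ 123. Hence x ≡ 572905 + 705321·123 = 87327388 (mod 89575767).

87327388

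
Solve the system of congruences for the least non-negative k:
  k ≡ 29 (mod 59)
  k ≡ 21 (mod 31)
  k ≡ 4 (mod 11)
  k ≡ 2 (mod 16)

The moduli are pairwise coprime; N = 59·31·11·16 = 321904.
N/59 = 5456; 5456 ≡ 28 (mod 59); 28·19 ≡ 1, so inverse 19.
N/31 = 10384; 10384 ≡ 30 (mod 31); 30·30 ≡ 1, so inverse 30.
N/11 = 29264; 29264 ≡ 4 (mod 11); 4·3 ≡ 1, so inverse 3.
N/16 = 20119; 20119 ≡ 7 (mod 16); 7·7 ≡ 1, so inverse 7.
k ≡ 29·5456·19 + 21·10384·30 + 4·29264·3 + 2·20119·7 = 10181010.
10181010 mod 321904 = 201986.

201986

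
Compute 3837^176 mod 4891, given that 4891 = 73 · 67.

Mod 73: 3837 ≡ 41; by Fermat, exponent reduces to 176 mod 72 = 32; 41^32 ≡ 55 (mod 73).
Mod 67: 3837 ≡ 18; by Fermat, exponent reduces to 176 mod 66 = 44; 18^44 ≡ 29 (mod 67).
Combine by CRT: x ≡ 55 (mod 73), x ≡ 29 (mod 67) ⇒ x ≡ 1369 (mod 4891).

1369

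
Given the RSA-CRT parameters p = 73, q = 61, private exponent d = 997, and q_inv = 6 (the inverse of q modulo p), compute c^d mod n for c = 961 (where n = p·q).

3089

d_p = d mod (p−1) = 997 mod 72 = 61; d_q = d mod (q−1) = 37.
m₁ = c^(d_p) mod p: c ≡ 12 (mod 73), and 12^61 mod 73 = 23.
m₂ = c^(d_q) mod q: c ≡ 46 (mod 61), and 46^37 mod 61 = 39.
h = q_inv·(m₁ − m₂) mod p = 6·(23 − 39) mod 73 = 50.
m = m₂ + h·q = 39 + 50·61 = 3089.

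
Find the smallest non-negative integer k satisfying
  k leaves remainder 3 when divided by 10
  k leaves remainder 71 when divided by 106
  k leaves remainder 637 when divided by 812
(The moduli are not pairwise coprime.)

173593

gcd(10, 106) = 2 and 2 | (71 − 3), so the pair is consistent; merging gives k ≡ 283 (mod 530), where 530 = lcm(10, 106).
gcd(530, 812) = 2 and 2 | (637 − 283), so the pair is consistent; merging gives k ≡ 173593 (mod 215180), where 215180 = lcm(530, 812).
The solution is unique modulo lcm(10, 106, 812) = 215180.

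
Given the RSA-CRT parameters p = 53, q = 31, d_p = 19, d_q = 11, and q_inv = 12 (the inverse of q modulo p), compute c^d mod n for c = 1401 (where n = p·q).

m₁ = c^(d_p) mod p: c ≡ 23 (mod 53), and 23^19 mod 53 = 30.
m₂ = c^(d_q) mod q: c ≡ 6 (mod 31), and 6^11 mod 31 = 26.
h = q_inv·(m₁ − m₂) mod p = 12·(30 − 26) mod 53 = 48.
m = m₂ + h·q = 26 + 48·31 = 1514.

1514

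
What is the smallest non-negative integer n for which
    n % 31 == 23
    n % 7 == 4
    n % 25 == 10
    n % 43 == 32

158960

The moduli are pairwise coprime; M = 31·7·25·43 = 233275.
M/31 = 7525; 7525 ≡ 23 (mod 31); 23·27 ≡ 1, so inverse 27.
M/7 = 33325; 33325 ≡ 5 (mod 7); 5·3 ≡ 1, so inverse 3.
M/25 = 9331; 9331 ≡ 6 (mod 25); 6·21 ≡ 1, so inverse 21.
M/43 = 5425; 5425 ≡ 7 (mod 43); 7·37 ≡ 1, so inverse 37.
n ≡ 23·7525·27 + 4·33325·3 + 10·9331·21 + 32·5425·37 = 13455635.
13455635 mod 233275 = 158960.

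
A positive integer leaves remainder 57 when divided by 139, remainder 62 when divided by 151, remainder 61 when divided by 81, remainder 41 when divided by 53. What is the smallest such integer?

5329456

From x ≡ 57 (mod 139) write x = 57 + 139t. Substituting into x ≡ 62 (mod 151) gives 139t ≡ 5 (mod 151), and since 139⁻¹ ≡ 88 (mod 151), t ≡ 138. Hence x ≡ 57 + 139·138 = 19239 (mod 20989).
From x ≡ 19239 (mod 20989) write x = 19239 + 20989t. Substituting into x ≡ 61 (mod 81) gives 20989t ≡ 19 (mod 81), and since 10⁻¹ ≡ 73 (mod 81), t ≡ 10. Hence x ≡ 19239 + 20989·10 = 229129 (mod 1700109).
From x ≡ 229129 (mod 1700109) write x = 229129 + 1700109t. Substituting into x ≡ 41 (mod 53) gives 1700109t ≡ 31 (mod 53), and since 28⁻¹ ≡ 36 (mod 53), t ≡ 3. Hence x ≡ 229129 + 1700109·3 = 5329456 (mod 90105777).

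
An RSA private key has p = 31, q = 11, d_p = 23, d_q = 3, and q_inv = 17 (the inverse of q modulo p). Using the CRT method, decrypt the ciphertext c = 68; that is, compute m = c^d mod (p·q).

m₁ = c^(d_p) mod p: c ≡ 6 (mod 31), and 6^23 mod 31 = 26.
m₂ = c^(d_q) mod q: c ≡ 2 (mod 11), and 2^3 mod 11 = 8.
h = q_inv·(m₁ − m₂) mod p = 17·(26 − 8) mod 31 = 27.
m = m₂ + h·q = 8 + 27·11 = 305.

305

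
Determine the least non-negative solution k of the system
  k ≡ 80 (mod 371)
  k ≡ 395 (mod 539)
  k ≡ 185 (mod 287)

gcd(371, 539) = 7 and 7 | (395 − 80), so the pair is consistent; merging gives k ≡ 10097 (mod 28567), where 28567 = lcm(371, 539).
gcd(28567, 287) = 7 and 7 | (185 − 10097), so the pair is consistent; merging gives k ≡ 1152777 (mod 1171247), where 1171247 = lcm(28567, 287).
The solution is unique modulo lcm(371, 539, 287) = 1171247.

1152777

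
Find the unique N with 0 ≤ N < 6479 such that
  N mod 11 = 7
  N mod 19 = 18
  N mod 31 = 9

1063

From N ≡ 7 (mod 11) write N = 7 + 11t. Substituting into N ≡ 18 (mod 19) gives 11t ≡ 11 (mod 19), and since 11⁻¹ ≡ 7 (mod 19), t ≡ 1. Hence N ≡ 7 + 11·1 = 18 (mod 209).
From N ≡ 18 (mod 209) write N = 18 + 209t. Substituting into N ≡ 9 (mod 31) gives 209t ≡ 22 (mod 31), and since 23⁻¹ ≡ 27 (mod 31), t ≡ 5. Hence N ≡ 18 + 209·5 = 1063 (mod 6479).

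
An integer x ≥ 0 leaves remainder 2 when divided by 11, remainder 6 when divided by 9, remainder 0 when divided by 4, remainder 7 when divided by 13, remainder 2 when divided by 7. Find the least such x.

The moduli are pairwise coprime; N = 11·9·4·13·7 = 36036.
N/11 = 3276; 3276 ≡ 9 (mod 11); 9·5 ≡ 1, so inverse 5.
N/9 = 4004; 4004 ≡ 8 (mod 9); 8·8 ≡ 1, so inverse 8.
N/4 = 9009; 9009 ≡ 1 (mod 4), inverse 1.
N/13 = 2772; 2772 ≡ 3 (mod 13); 3·9 ≡ 1, so inverse 9.
N/7 = 5148; 5148 ≡ 3 (mod 7); 3·5 ≡ 1, so inverse 5.
x ≡ 2·3276·5 + 6·4004·8 + 0·9009·1 + 7·2772·9 + 2·5148·5 = 451068.
451068 mod 36036 = 18636.

18636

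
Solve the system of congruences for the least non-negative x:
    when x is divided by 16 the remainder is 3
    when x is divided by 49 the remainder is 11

403

From x ≡ 3 (mod 16) write x = 3 + 16t. Substituting into x ≡ 11 (mod 49) gives 16t ≡ 8 (mod 49), and since 16⁻¹ ≡ 46 (mod 49), t ≡ 25. Hence x ≡ 3 + 16·25 = 403 (mod 784).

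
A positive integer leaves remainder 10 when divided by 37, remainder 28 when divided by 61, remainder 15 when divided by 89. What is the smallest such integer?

The moduli are pairwise coprime; N = 37·61·89 = 200873.
N/37 = 5429; 5429 ≡ 27 (mod 37); 27·11 ≡ 1, so inverse 11.
N/61 = 3293; 3293 ≡ 60 (mod 61); 60·60 ≡ 1, so inverse 60.
N/89 = 2257; 2257 ≡ 32 (mod 89); 32·64 ≡ 1, so inverse 64.
m ≡ 10·5429·11 + 28·3293·60 + 15·2257·64 = 8296150.
8296150 mod 200873 = 60357.

60357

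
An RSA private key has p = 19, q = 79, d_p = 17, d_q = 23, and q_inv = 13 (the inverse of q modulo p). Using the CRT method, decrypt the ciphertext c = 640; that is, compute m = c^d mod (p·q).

m₁ = c^(d_p) mod p: c ≡ 13 (mod 19), and 13^17 mod 19 = 3.
m₂ = c^(d_q) mod q: c ≡ 8 (mod 79), and 8^23 mod 79 = 52.
h = q_inv·(m₁ − m₂) mod p = 13·(3 − 52) mod 19 = 9.
m = m₂ + h·q = 52 + 9·79 = 763.

763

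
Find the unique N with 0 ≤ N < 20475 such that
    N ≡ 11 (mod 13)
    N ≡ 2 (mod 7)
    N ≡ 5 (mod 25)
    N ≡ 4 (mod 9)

The moduli are pairwise coprime; M = 13·7·25·9 = 20475.
M/13 = 1575; 1575 ≡ 2 (mod 13); 2·7 ≡ 1, so inverse 7.
M/7 = 2925; 2925 ≡ 6 (mod 7); 6·6 ≡ 1, so inverse 6.
M/25 = 819; 819 ≡ 19 (mod 25); 19·4 ≡ 1, so inverse 4.
M/9 = 2275; 2275 ≡ 7 (mod 9); 7·4 ≡ 1, so inverse 4.
N ≡ 11·1575·7 + 2·2925·6 + 5·819·4 + 4·2275·4 = 209155.
209155 mod 20475 = 4405.

4405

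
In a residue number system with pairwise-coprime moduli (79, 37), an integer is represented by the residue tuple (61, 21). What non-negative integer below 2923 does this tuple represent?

Combine the congruences pairwise.
From x ≡ 61 (mod 79) write x = 61 + 79t. Substituting into x ≡ 21 (mod 37) gives 79t ≡ 34 (mod 37), and since 5⁻¹ ≡ 15 (mod 37), t ≡ 29. Hence x ≡ 61 + 79·29 = 2352 (mod 2923).

2352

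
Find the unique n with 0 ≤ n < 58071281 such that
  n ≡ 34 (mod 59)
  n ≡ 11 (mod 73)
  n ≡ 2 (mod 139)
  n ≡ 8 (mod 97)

4276059

The moduli are pairwise coprime; M = 59·73·139·97 = 58071281.
M/59 = 984259; 984259 ≡ 21 (mod 59); 21·45 ≡ 1, so inverse 45.
M/73 = 795497; 795497 ≡ 16 (mod 73); 16·32 ≡ 1, so inverse 32.
M/139 = 417779; 417779 ≡ 84 (mod 139); 84·48 ≡ 1, so inverse 48.
M/97 = 598673; 598673 ≡ 86 (mod 97); 86·44 ≡ 1, so inverse 44.
n ≡ 34·984259·45 + 11·795497·32 + 2·417779·48 + 8·598673·44 = 2036770894.
2036770894 mod 58071281 = 4276059.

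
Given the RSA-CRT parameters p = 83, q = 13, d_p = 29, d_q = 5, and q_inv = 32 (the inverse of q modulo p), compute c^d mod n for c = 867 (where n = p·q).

562

m₁ = c^(d_p) mod p: c ≡ 37 (mod 83), and 37^29 mod 83 = 64.
m₂ = c^(d_q) mod q: c ≡ 9 (mod 13), and 9^5 mod 13 = 3.
h = q_inv·(m₁ − m₂) mod p = 32·(64 − 3) mod 83 = 43.
m = m₂ + h·q = 3 + 43·13 = 562.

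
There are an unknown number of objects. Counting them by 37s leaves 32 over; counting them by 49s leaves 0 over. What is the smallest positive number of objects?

Combine the congruences pairwise.
From N ≡ 32 (mod 37) write N = 32 + 37t. Substituting into N ≡ 0 (mod 49) gives 37t ≡ 17 (mod 49), and since 37⁻¹ ≡ 4 (mod 49), t ≡ 19. Hence N ≡ 32 + 37·19 = 735 (mod 1813).

735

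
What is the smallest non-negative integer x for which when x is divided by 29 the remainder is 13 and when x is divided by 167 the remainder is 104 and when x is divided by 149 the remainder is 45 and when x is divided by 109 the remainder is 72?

Combine the congruences pairwise.
From x ≡ 13 (mod 29) write x = 13 + 29t. Substituting into x ≡ 104 (mod 167) gives 29t ≡ 91 (mod 167), and since 29⁻¹ ≡ 144 (mod 167), t ≡ 78. Hence x ≡ 13 + 29·78 = 2275 (mod 4843).
From x ≡ 2275 (mod 4843) write x = 2275 + 4843t. Substituting into x ≡ 45 (mod 149) gives 4843t ≡ 5 (mod 149), and since 75⁻¹ ≡ 2 (mod 149), t ≡ 10. Hence x ≡ 2275 + 4843·10 = 50705 (mod 721607).
From x ≡ 50705 (mod 721607) write x = 50705 + 721607t. Substituting into x ≡ 72 (mod 109) gives 721607t ≡ 52 (mod 109), and since 27⁻¹ ≡ 105 (mod 109), t ≡ 10. Hence x ≡ 50705 + 721607·10 = 7266775 (mod 78655163).

7266775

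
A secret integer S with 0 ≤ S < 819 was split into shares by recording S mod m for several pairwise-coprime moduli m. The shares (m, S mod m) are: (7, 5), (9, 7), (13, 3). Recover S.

250

The moduli are pairwise coprime; N = 7·9·13 = 819.
N/7 = 117; 117 ≡ 5 (mod 7); 5·3 ≡ 1, so inverse 3.
N/9 = 91; 91 ≡ 1 (mod 9), inverse 1.
N/13 = 63; 63 ≡ 11 (mod 13); 11·6 ≡ 1, so inverse 6.
S ≡ 5·117·3 + 7·91·1 + 3·63·6 = 3526.
3526 mod 819 = 250.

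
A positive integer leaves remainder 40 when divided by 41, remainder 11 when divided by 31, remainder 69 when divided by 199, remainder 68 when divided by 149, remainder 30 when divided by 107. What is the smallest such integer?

Combine the congruences pairwise.
From x ≡ 40 (mod 41) write x = 40 + 41t. Substituting into x ≡ 11 (mod 31) gives 41t ≡ 2 (mod 31), and since 10⁻¹ ≡ 28 (mod 31), t ≡ 25. Hence x ≡ 40 + 41·25 = 1065 (mod 1271).
From x ≡ 1065 (mod 1271) write x = 1065 + 1271t. Substituting into x ≡ 69 (mod 199) gives 1271t ≡ 198 (mod 199), and since 77⁻¹ ≡ 168 (mod 199), t ≡ 31. Hence x ≡ 1065 + 1271·31 = 40466 (mod 252929).
From x ≡ 40466 (mod 252929) write x = 40466 + 252929t. Substituting into x ≡ 68 (mod 149) gives 252929t ≡ 130 (mod 149), and since 76⁻¹ ≡ 100 (mod 149), t ≡ 37. Hence x ≡ 40466 + 252929·37 = 9398839 (mod 37686421).
From x ≡ 9398839 (mod 37686421) write x = 9398839 + 37686421t. Substituting into x ≡ 30 (mod 107) gives 37686421t ≡ 71 (mod 107), and since 58⁻¹ ≡ 24 (mod 107), t ≡ 99. Hence x ≡ 9398839 + 37686421·99 = 3740354518 (mod 4032447047).

3740354518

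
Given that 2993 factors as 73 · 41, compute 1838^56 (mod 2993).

1205

Mod 73: 1838 ≡ 13; 13^56 ≡ 37 (mod 73).
Mod 41: 1838 ≡ 34; by Fermat, exponent reduces to 56 mod 40 = 16; 34^16 ≡ 16 (mod 41).
Combine by CRT: x ≡ 37 (mod 73), x ≡ 16 (mod 41) ⇒ x ≡ 1205 (mod 2993).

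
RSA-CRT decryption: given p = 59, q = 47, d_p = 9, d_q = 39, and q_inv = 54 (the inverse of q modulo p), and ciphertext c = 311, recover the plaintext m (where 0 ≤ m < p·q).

462

m₁ = c^(d_p) mod p: c ≡ 16 (mod 59), and 16^9 mod 59 = 49.
m₂ = c^(d_q) mod q: c ≡ 29 (mod 47), and 29^39 mod 47 = 39.
h = q_inv·(m₁ − m₂) mod p = 54·(49 − 39) mod 59 = 9.
m = m₂ + h·q = 39 + 9·47 = 462.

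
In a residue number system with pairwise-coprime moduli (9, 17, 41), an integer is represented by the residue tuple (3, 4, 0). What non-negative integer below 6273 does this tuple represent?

Combine the congruences pairwise.
From x ≡ 3 (mod 9) write x = 3 + 9t. Substituting into x ≡ 4 (mod 17) gives 9t ≡ 1 (mod 17), and since 9⁻¹ ≡ 2 (mod 17), t ≡ 2. Hence x ≡ 3 + 9·2 = 21 (mod 153).
From x ≡ 21 (mod 153) write x = 21 + 153t. Substituting into x ≡ 0 (mod 41) gives 153t ≡ 20 (mod 41), and since 30⁻¹ ≡ 26 (mod 41), t ≡ 28. Hence x ≡ 21 + 153·28 = 4305 (mod 6273).

4305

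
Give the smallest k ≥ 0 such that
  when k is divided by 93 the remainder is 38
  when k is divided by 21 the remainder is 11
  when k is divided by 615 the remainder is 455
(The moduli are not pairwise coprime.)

101315

gcd(93, 21) = 3 and 3 | (11 − 38), so the pair is consistent; merging gives k ≡ 410 (mod 651), where 651 = lcm(93, 21).
gcd(651, 615) = 3 and 3 | (455 − 410), so the pair is consistent; merging gives k ≡ 101315 (mod 133455), where 133455 = lcm(651, 615).
The solution is unique modulo lcm(93, 21, 615) = 133455.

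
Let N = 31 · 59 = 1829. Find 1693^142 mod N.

Mod 31: 1693 ≡ 19; by Fermat, exponent reduces to 142 mod 30 = 22; 19^22 ≡ 7 (mod 31).
Mod 59: 1693 ≡ 41; by Fermat, exponent reduces to 142 mod 58 = 26; 41^26 ≡ 46 (mod 59).
Combine by CRT: x ≡ 7 (mod 31), x ≡ 46 (mod 59) ⇒ x ≡ 813 (mod 1829).

813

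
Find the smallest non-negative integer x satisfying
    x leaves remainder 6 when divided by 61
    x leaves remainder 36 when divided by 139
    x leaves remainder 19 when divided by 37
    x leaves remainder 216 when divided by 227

56980167

The moduli are pairwise coprime; N = 61·139·37·227 = 71215121.
N/61 = 1167461; 1167461 ≡ 43 (mod 61); 43·44 ≡ 1, so inverse 44.
N/139 = 512339; 512339 ≡ 124 (mod 139); 124·37 ≡ 1, so inverse 37.
N/37 = 1924733; 1924733 ≡ 30 (mod 37); 30·21 ≡ 1, so inverse 21.
N/227 = 313723; 313723 ≡ 9 (mod 227); 9·101 ≡ 1, so inverse 101.
x ≡ 6·1167461·44 + 36·512339·37 + 19·1924733·21 + 216·313723·101 = 8602794687.
8602794687 mod 71215121 = 56980167.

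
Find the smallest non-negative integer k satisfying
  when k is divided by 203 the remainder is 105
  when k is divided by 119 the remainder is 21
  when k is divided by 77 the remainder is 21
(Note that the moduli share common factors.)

Combine the congruences pairwise.
gcd(203, 119) = 7 and 7 | (21 − 105), so the pair is consistent; merging gives k ≡ 3353 (mod 3451), where 3451 = lcm(203, 119).
gcd(3451, 77) = 7 and 7 | (21 − 3353), so the pair is consistent; merging gives k ≡ 27510 (mod 37961), where 37961 = lcm(3451, 77).
The solution is unique modulo lcm(203, 119, 77) = 37961.

27510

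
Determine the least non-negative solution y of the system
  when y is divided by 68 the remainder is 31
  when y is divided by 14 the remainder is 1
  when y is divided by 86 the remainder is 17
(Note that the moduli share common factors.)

Combine the congruences pairwise.
gcd(68, 14) = 2 and 2 | (1 − 31), so the pair is consistent; merging gives y ≡ 99 (mod 476), where 476 = lcm(68, 14).
gcd(476, 86) = 2 and 2 | (17 − 99), so the pair is consistent; merging gives y ≡ 14379 (mod 20468), where 20468 = lcm(476, 86).
The solution is unique modulo lcm(68, 14, 86) = 20468.

14379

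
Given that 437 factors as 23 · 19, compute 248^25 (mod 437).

381

Mod 23: 248 ≡ 18; by Fermat, exponent reduces to 25 mod 22 = 3; 18^3 ≡ 13 (mod 23).
Mod 19: 248 ≡ 1; by Fermat, exponent reduces to 25 mod 18 = 7; 1^7 ≡ 1 (mod 19).
Combine by CRT: x ≡ 13 (mod 23), x ≡ 1 (mod 19) ⇒ x ≡ 381 (mod 437).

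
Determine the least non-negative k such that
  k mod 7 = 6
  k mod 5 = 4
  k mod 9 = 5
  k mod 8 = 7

The moduli are pairwise coprime; N = 7·5·9·8 = 2520.
N/7 = 360; 360 ≡ 3 (mod 7); 3·5 ≡ 1, so inverse 5.
N/5 = 504; 504 ≡ 4 (mod 5); 4·4 ≡ 1, so inverse 4.
N/9 = 280; 280 ≡ 1 (mod 9), inverse 1.
N/8 = 315; 315 ≡ 3 (mod 8); 3·3 ≡ 1, so inverse 3.
k ≡ 6·360·5 + 4·504·4 + 5·280·1 + 7·315·3 = 26879.
26879 mod 2520 = 1679.

1679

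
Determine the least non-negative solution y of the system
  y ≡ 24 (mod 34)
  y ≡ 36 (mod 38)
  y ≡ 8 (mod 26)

7028

gcd(34, 38) = 2 and 2 | (36 − 24), so the pair is consistent; merging gives y ≡ 568 (mod 646), where 646 = lcm(34, 38).
gcd(646, 26) = 2 and 2 | (8 − 568), so the pair is consistent; merging gives y ≡ 7028 (mod 8398), where 8398 = lcm(646, 26).
The solution is unique modulo lcm(34, 38, 26) = 8398.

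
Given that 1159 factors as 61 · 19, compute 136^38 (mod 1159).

Mod 61: 136 ≡ 14; 14^38 ≡ 13 (mod 61).
Mod 19: 136 ≡ 3; by Fermat, exponent reduces to 38 mod 18 = 2; 3^2 ≡ 9 (mod 19).
Combine by CRT: x ≡ 13 (mod 61), x ≡ 9 (mod 19) ⇒ x ≡ 1111 (mod 1159).

1111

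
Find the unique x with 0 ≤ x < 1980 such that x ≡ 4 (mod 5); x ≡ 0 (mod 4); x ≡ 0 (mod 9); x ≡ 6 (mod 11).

864

The moduli are pairwise coprime; N = 5·4·9·11 = 1980.
N/5 = 396; 396 ≡ 1 (mod 5), inverse 1.
N/4 = 495; 495 ≡ 3 (mod 4); 3·3 ≡ 1, so inverse 3.
N/9 = 220; 220 ≡ 4 (mod 9); 4·7 ≡ 1, so inverse 7.
N/11 = 180; 180 ≡ 4 (mod 11); 4·3 ≡ 1, so inverse 3.
x ≡ 4·396·1 + 0·495·3 + 0·220·7 + 6·180·3 = 4824.
4824 mod 1980 = 864.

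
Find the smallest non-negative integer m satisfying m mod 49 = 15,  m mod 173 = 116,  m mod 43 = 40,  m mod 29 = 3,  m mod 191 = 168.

393688604

From m ≡ 15 (mod 49) write m = 15 + 49t. Substituting into m ≡ 116 (mod 173) gives 49t ≡ 101 (mod 173), and since 49⁻¹ ≡ 113 (mod 173), t ≡ 168. Hence m ≡ 15 + 49·168 = 8247 (mod 8477).
From m ≡ 8247 (mod 8477) write m = 8247 + 8477t. Substituting into m ≡ 40 (mod 43) gives 8477t ≡ 6 (mod 43), and since 6⁻¹ ≡ 36 (mod 43), t ≡ 1. Hence m ≡ 8247 + 8477·1 = 16724 (mod 364511).
From m ≡ 16724 (mod 364511) write m = 16724 + 364511t. Substituting into m ≡ 3 (mod 29) gives 364511t ≡ 12 (mod 29), and since 10⁻¹ ≡ 3 (mod 29), t ≡ 7. Hence m ≡ 16724 + 364511·7 = 2568301 (mod 10570819).
From m ≡ 2568301 (mod 10570819) write m = 2568301 + 10570819t. Substituting into m ≡ 168 (mod 191) gives 10570819t ≡ 53 (mod 191), and since 115⁻¹ ≡ 98 (mod 191), t ≡ 37. Hence m ≡ 2568301 + 10570819·37 = 393688604 (mod 2019026429).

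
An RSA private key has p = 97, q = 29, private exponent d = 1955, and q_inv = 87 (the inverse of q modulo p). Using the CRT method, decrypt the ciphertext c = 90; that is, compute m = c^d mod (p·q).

1284

d_p = d mod (p−1) = 1955 mod 96 = 35; d_q = d mod (q−1) = 23.
m₁ = c^(d_p) mod p: c ≡ 90 (mod 97), and 90^35 mod 97 = 23.
m₂ = c^(d_q) mod q: c ≡ 3 (mod 29), and 3^23 mod 29 = 8.
h = q_inv·(m₁ − m₂) mod p = 87·(23 − 8) mod 97 = 44.
m = m₂ + h·q = 8 + 44·29 = 1284.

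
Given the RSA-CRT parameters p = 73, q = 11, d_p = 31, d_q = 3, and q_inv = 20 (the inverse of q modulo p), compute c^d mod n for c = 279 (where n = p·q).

185

m₁ = c^(d_p) mod p: c ≡ 60 (mod 73), and 60^31 mod 73 = 39.
m₂ = c^(d_q) mod q: c ≡ 4 (mod 11), and 4^3 mod 11 = 9.
h = q_inv·(m₁ − m₂) mod p = 20·(39 − 9) mod 73 = 16.
m = m₂ + h·q = 9 + 16·11 = 185.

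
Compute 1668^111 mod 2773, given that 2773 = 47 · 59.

Mod 47: 1668 ≡ 23; by Fermat, exponent reduces to 111 mod 46 = 19; 23^19 ≡ 31 (mod 47).
Mod 59: 1668 ≡ 16; by Fermat, exponent reduces to 111 mod 58 = 53; 16^53 ≡ 19 (mod 59).
Combine by CRT: x ≡ 31 (mod 47), x ≡ 19 (mod 59) ⇒ x ≡ 78 (mod 2773).

78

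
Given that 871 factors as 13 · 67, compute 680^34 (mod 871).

Mod 13: 680 ≡ 4; by Fermat, exponent reduces to 34 mod 12 = 10; 4^10 ≡ 9 (mod 13).
Mod 67: 680 ≡ 10; 10^34 ≡ 10 (mod 67).
Combine by CRT: x ≡ 9 (mod 13), x ≡ 10 (mod 67) ⇒ x ≡ 412 (mod 871).

412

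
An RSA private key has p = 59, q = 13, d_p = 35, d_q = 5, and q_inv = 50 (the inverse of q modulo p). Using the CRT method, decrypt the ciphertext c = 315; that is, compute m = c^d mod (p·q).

399

m₁ = c^(d_p) mod p: c ≡ 20 (mod 59), and 20^35 mod 59 = 45.
m₂ = c^(d_q) mod q: c ≡ 3 (mod 13), and 3^5 mod 13 = 9.
h = q_inv·(m₁ − m₂) mod p = 50·(45 − 9) mod 59 = 30.
m = m₂ + h·q = 9 + 30·13 = 399.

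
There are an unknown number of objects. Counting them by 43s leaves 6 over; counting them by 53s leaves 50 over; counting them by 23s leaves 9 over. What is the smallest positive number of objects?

From N ≡ 6 (mod 43) write N = 6 + 43t. Substituting into N ≡ 50 (mod 53) gives 43t ≡ 44 (mod 53), and since 43⁻¹ ≡ 37 (mod 53), t ≡ 38. Hence N ≡ 6 + 43·38 = 1640 (mod 2279).
From N ≡ 1640 (mod 2279) write N = 1640 + 2279t. Substituting into N ≡ 9 (mod 23) gives 2279t ≡ 2 (mod 23), and since 2⁻¹ ≡ 12 (mod 23), t ≡ 1. Hence N ≡ 1640 + 2279·1 = 3919 (mod 52417).

3919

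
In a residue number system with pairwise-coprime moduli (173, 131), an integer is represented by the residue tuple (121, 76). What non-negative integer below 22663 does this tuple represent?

From x ≡ 121 (mod 173) write x = 121 + 173t. Substituting into x ≡ 76 (mod 131) gives 173t ≡ 86 (mod 131), and since 42⁻¹ ≡ 78 (mod 131), t ≡ 27. Hence x ≡ 121 + 173·27 = 4792 (mod 22663).

4792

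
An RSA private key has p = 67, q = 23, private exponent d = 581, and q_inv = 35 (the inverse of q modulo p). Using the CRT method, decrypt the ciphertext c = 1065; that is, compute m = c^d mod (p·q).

d_p = d mod (p−1) = 581 mod 66 = 53; d_q = d mod (q−1) = 9.
m₁ = c^(d_p) mod p: c ≡ 60 (mod 67), and 60^53 mod 67 = 17.
m₂ = c^(d_q) mod q: c ≡ 7 (mod 23), and 7^9 mod 23 = 15.
h = q_inv·(m₁ − m₂) mod p = 35·(17 − 15) mod 67 = 3.
m = m₂ + h·q = 15 + 3·23 = 84.

84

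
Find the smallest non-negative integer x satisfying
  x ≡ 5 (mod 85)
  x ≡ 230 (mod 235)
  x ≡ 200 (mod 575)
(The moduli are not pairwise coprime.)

301500

gcd(85, 235) = 5 and 5 | (230 − 5), so the pair is consistent; merging gives x ≡ 1875 (mod 3995), where 3995 = lcm(85, 235).
gcd(3995, 575) = 5 and 5 | (200 − 1875), so the pair is consistent; merging gives x ≡ 301500 (mod 459425), where 459425 = lcm(3995, 575).
The solution is unique modulo lcm(85, 235, 575) = 459425.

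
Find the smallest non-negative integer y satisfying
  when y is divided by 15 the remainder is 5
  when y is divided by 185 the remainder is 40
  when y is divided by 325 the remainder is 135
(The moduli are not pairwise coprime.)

11510

gcd(15, 185) = 5 and 5 | (40 − 5), so the pair is consistent; merging gives y ≡ 410 (mod 555), where 555 = lcm(15, 185).
gcd(555, 325) = 5 and 5 | (135 − 410), so the pair is consistent; merging gives y ≡ 11510 (mod 36075), where 36075 = lcm(555, 325).
The solution is unique modulo lcm(15, 185, 325) = 36075.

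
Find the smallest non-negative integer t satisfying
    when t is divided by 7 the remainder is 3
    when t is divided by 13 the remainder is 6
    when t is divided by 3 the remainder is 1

The moduli are pairwise coprime; N = 7·13·3 = 273.
N/7 = 39; 39 ≡ 4 (mod 7); 4·2 ≡ 1, so inverse 2.
N/13 = 21; 21 ≡ 8 (mod 13); 8·5 ≡ 1, so inverse 5.
N/3 = 91; 91 ≡ 1 (mod 3), inverse 1.
t ≡ 3·39·2 + 6·21·5 + 1·91·1 = 955.
955 mod 273 = 136.

136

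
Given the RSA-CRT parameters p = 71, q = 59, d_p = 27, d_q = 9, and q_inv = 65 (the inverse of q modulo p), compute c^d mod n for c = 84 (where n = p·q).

m₁ = c^(d_p) mod p: c ≡ 13 (mod 71), and 13^27 mod 71 = 59.
m₂ = c^(d_q) mod q: c ≡ 25 (mod 59), and 25^9 mod 59 = 3.
h = q_inv·(m₁ − m₂) mod p = 65·(59 − 3) mod 71 = 19.
m = m₂ + h·q = 3 + 19·59 = 1124.

1124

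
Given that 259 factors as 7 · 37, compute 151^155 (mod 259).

Mod 7: 151 ≡ 4; by Fermat, exponent reduces to 155 mod 6 = 5; 4^5 ≡ 2 (mod 7).
Mod 37: 151 ≡ 3; by Fermat, exponent reduces to 155 mod 36 = 11; 3^11 ≡ 28 (mod 37).
Combine by CRT: x ≡ 2 (mod 7), x ≡ 28 (mod 37) ⇒ x ≡ 65 (mod 259).

65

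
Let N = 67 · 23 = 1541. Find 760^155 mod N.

47

Mod 67: 760 ≡ 23; by Fermat, exponent reduces to 155 mod 66 = 23; 23^23 ≡ 47 (mod 67).
Mod 23: 760 ≡ 1; by Fermat, exponent reduces to 155 mod 22 = 1; 1^1 ≡ 1 (mod 23).
Combine by CRT: x ≡ 47 (mod 67), x ≡ 1 (mod 23) ⇒ x ≡ 47 (mod 1541).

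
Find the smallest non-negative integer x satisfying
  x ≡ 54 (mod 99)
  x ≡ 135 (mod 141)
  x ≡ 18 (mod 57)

gcd(99, 141) = 3 and 3 | (135 − 54), so the pair is consistent; merging gives x ≡ 3519 (mod 4653), where 4653 = lcm(99, 141).
gcd(4653, 57) = 3 and 3 | (18 − 3519), so the pair is consistent; merging gives x ≡ 59355 (mod 88407), where 88407 = lcm(4653, 57).
The solution is unique modulo lcm(99, 141, 57) = 88407.

59355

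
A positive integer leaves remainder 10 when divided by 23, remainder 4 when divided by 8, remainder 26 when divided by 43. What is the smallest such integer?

From t ≡ 10 (mod 23) write t = 10 + 23s. Substituting into t ≡ 4 (mod 8) gives 23s ≡ 2 (mod 8), and since 7⁻¹ ≡ 7 (mod 8), s ≡ 6. Hence t ≡ 10 + 23·6 = 148 (mod 184).
From t ≡ 148 (mod 184) write t = 148 + 184s. Substituting into t ≡ 26 (mod 43) gives 184s ≡ 7 (mod 43), and since 12⁻¹ ≡ 18 (mod 43), s ≡ 40. Hence t ≡ 148 + 184·40 = 7508 (mod 7912).

7508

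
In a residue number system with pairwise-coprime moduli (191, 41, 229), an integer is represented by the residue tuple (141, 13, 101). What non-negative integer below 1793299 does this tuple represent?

1091515

From x ≡ 141 (mod 191) write x = 141 + 191t. Substituting into x ≡ 13 (mod 41) gives 191t ≡ 36 (mod 41), and since 27⁻¹ ≡ 38 (mod 41), t ≡ 15. Hence x ≡ 141 + 191·15 = 3006 (mod 7831).
From x ≡ 3006 (mod 7831) write x = 3006 + 7831t. Substituting into x ≡ 101 (mod 229) gives 7831t ≡ 72 (mod 229), and since 45⁻¹ ≡ 56 (mod 229), t ≡ 139. Hence x ≡ 3006 + 7831·139 = 1091515 (mod 1793299).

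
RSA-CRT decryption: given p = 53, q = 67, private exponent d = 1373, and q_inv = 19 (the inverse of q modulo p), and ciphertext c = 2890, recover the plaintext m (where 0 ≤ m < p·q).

d_p = d mod (p−1) = 1373 mod 52 = 21; d_q = d mod (q−1) = 53.
m₁ = c^(d_p) mod p: c ≡ 28 (mod 53), and 28^21 mod 53 = 13.
m₂ = c^(d_q) mod q: c ≡ 9 (mod 67), and 9^53 mod 67 = 24.
h = q_inv·(m₁ − m₂) mod p = 19·(13 − 24) mod 53 = 3.
m = m₂ + h·q = 24 + 3·67 = 225.

225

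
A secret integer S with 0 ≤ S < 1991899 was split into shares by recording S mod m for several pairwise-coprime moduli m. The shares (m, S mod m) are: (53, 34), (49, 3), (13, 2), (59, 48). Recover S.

1562368

Combine the congruences pairwise.
From S ≡ 34 (mod 53) write S = 34 + 53t. Substituting into S ≡ 3 (mod 49) gives 53t ≡ 18 (mod 49), and since 4⁻¹ ≡ 37 (mod 49), t ≡ 29. Hence S ≡ 34 + 53·29 = 1571 (mod 2597).
From S ≡ 1571 (mod 2597) write S = 1571 + 2597t. Substituting into S ≡ 2 (mod 13) gives 2597t ≡ 4 (mod 13), and since 10⁻¹ ≡ 4 (mod 13), t ≡ 3. Hence S ≡ 1571 + 2597·3 = 9362 (mod 33761).
From S ≡ 9362 (mod 33761) write S = 9362 + 33761t. Substituting into S ≡ 48 (mod 59) gives 33761t ≡ 8 (mod 59), and since 13⁻¹ ≡ 50 (mod 59), t ≡ 46. Hence S ≡ 9362 + 33761·46 = 1562368 (mod 1991899).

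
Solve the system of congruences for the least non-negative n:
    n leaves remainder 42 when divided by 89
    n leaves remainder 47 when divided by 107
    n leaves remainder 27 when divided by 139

968718

The moduli are pairwise coprime; M = 89·107·139 = 1323697.
M/89 = 14873; 14873 ≡ 10 (mod 89); 10·9 ≡ 1, so inverse 9.
M/107 = 12371; 12371 ≡ 66 (mod 107); 66·60 ≡ 1, so inverse 60.
M/139 = 9523; 9523 ≡ 71 (mod 139); 71·47 ≡ 1, so inverse 47.
n ≡ 42·14873·9 + 47·12371·60 + 27·9523·47 = 52592901.
52592901 mod 1323697 = 968718.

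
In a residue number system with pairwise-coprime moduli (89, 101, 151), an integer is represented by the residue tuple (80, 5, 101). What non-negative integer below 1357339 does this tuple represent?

1005157

Combine the congruences pairwise.
From x ≡ 80 (mod 89) write x = 80 + 89t. Substituting into x ≡ 5 (mod 101) gives 89t ≡ 26 (mod 101), and since 89⁻¹ ≡ 42 (mod 101), t ≡ 82. Hence x ≡ 80 + 89·82 = 7378 (mod 8989).
From x ≡ 7378 (mod 8989) write x = 7378 + 8989t. Substituting into x ≡ 101 (mod 151) gives 8989t ≡ 122 (mod 151), and since 80⁻¹ ≡ 17 (mod 151), t ≡ 111. Hence x ≡ 7378 + 8989·111 = 1005157 (mod 1357339).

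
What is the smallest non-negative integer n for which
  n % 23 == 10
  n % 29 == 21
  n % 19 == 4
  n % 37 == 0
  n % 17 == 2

1033262

The moduli are pairwise coprime; M = 23·29·19·37·17 = 7971317.
M/23 = 346579; 346579 ≡ 15 (mod 23); 15·20 ≡ 1, so inverse 20.
M/29 = 274873; 274873 ≡ 11 (mod 29); 11·8 ≡ 1, so inverse 8.
M/19 = 419543; 419543 ≡ 4 (mod 19); 4·5 ≡ 1, so inverse 5.
M/37 = 215441; 215441 ≡ 27 (mod 37); 27·11 ≡ 1, so inverse 11.
M/17 = 468901; 468901 ≡ 7 (mod 17); 7·5 ≡ 1, so inverse 5.
n ≡ 10·346579·20 + 21·274873·8 + 4·419543·5 + 0·215441·11 + 2·468901·5 = 128574334.
128574334 mod 7971317 = 1033262.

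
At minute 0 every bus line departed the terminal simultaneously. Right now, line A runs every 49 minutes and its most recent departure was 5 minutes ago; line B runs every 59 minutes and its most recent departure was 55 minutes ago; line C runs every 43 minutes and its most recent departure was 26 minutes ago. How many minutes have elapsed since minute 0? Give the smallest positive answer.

The moduli are pairwise coprime; N = 49·59·43 = 124313.
N/49 = 2537; 2537 ≡ 38 (mod 49); 38·40 ≡ 1, so inverse 40.
N/59 = 2107; 2107 ≡ 42 (mod 59); 42·52 ≡ 1, so inverse 52.
N/43 = 2891; 2891 ≡ 10 (mod 43); 10·13 ≡ 1, so inverse 13.
t ≡ 5·2537·40 + 55·2107·52 + 26·2891·13 = 7510578.
7510578 mod 124313 = 51798.

51798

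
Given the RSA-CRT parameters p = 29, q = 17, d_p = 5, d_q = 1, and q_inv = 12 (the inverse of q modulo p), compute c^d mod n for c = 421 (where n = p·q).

387

m₁ = c^(d_p) mod p: c ≡ 15 (mod 29), and 15^5 mod 29 = 10.
m₂ = c^(d_q) mod q: c ≡ 13 (mod 17), and 13^1 mod 17 = 13.
h = q_inv·(m₁ − m₂) mod p = 12·(10 − 13) mod 29 = 22.
m = m₂ + h·q = 13 + 22·17 = 387.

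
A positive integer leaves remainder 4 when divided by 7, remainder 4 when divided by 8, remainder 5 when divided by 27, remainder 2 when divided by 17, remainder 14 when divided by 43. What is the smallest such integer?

520916

The moduli are pairwise coprime; N = 7·8·27·17·43 = 1105272.
N/7 = 157896; 157896 ≡ 4 (mod 7); 4·2 ≡ 1, so inverse 2.
N/8 = 138159; 138159 ≡ 7 (mod 8); 7·7 ≡ 1, so inverse 7.
N/27 = 40936; 40936 ≡ 4 (mod 27); 4·7 ≡ 1, so inverse 7.
N/17 = 65016; 65016 ≡ 8 (mod 17); 8·15 ≡ 1, so inverse 15.
N/43 = 25704; 25704 ≡ 33 (mod 43); 33·30 ≡ 1, so inverse 30.
k ≡ 4·157896·2 + 4·138159·7 + 5·40936·7 + 2·65016·15 + 14·25704·30 = 19310540.
19310540 mod 1105272 = 520916.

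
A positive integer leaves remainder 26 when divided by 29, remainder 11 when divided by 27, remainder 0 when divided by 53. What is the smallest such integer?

40916

The moduli are pairwise coprime; N = 29·27·53 = 41499.
N/29 = 1431; 1431 ≡ 10 (mod 29); 10·3 ≡ 1, so inverse 3.
N/27 = 1537; 1537 ≡ 25 (mod 27); 25·13 ≡ 1, so inverse 13.
N/53 = 783; 783 ≡ 41 (mod 53); 41·22 ≡ 1, so inverse 22.
x ≡ 26·1431·3 + 11·1537·13 + 0·783·22 = 331409.
331409 mod 41499 = 40916.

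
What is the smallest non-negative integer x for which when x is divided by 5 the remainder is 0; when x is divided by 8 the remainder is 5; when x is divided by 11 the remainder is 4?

125

The moduli are pairwise coprime; N = 5·8·11 = 440.
N/5 = 88; 88 ≡ 3 (mod 5); 3·2 ≡ 1, so inverse 2.
N/8 = 55; 55 ≡ 7 (mod 8); 7·7 ≡ 1, so inverse 7.
N/11 = 40; 40 ≡ 7 (mod 11); 7·8 ≡ 1, so inverse 8.
x ≡ 0·88·2 + 5·55·7 + 4·40·8 = 3205.
3205 mod 440 = 125.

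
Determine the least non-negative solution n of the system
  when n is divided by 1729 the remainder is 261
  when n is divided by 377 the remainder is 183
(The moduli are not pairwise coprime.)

gcd(1729, 377) = 13 and 13 | (183 − 261), so the pair is consistent; merging gives n ≡ 26196 (mod 50141), where 50141 = lcm(1729, 377).
The solution is unique modulo lcm(1729, 377) = 50141.

26196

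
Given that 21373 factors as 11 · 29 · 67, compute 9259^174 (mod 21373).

10047

Mod 11: 9259 ≡ 8; by Fermat, exponent reduces to 174 mod 10 = 4; 8^4 ≡ 4 (mod 11).
Mod 29: 9259 ≡ 8; by Fermat, exponent reduces to 174 mod 28 = 6; 8^6 ≡ 13 (mod 29).
Mod 67: 9259 ≡ 13; by Fermat, exponent reduces to 174 mod 66 = 42; 13^42 ≡ 64 (mod 67).
Combine by CRT: x ≡ 4 (mod 11), x ≡ 13 (mod 29), x ≡ 64 (mod 67) ⇒ x ≡ 10047 (mod 21373).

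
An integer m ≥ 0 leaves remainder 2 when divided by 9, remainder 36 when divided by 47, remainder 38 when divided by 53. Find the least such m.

The moduli are pairwise coprime; N = 9·47·53 = 22419.
N/9 = 2491; 2491 ≡ 7 (mod 9); 7·4 ≡ 1, so inverse 4.
N/47 = 477; 477 ≡ 7 (mod 47); 7·27 ≡ 1, so inverse 27.
N/53 = 423; 423 ≡ 52 (mod 53); 52·52 ≡ 1, so inverse 52.
m ≡ 2·2491·4 + 36·477·27 + 38·423·52 = 1319420.
1319420 mod 22419 = 19118.

19118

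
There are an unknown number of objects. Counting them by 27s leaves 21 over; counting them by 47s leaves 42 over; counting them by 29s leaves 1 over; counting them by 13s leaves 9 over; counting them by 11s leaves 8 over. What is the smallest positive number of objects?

Combine the congruences pairwise.
From N ≡ 21 (mod 27) write N = 21 + 27t. Substituting into N ≡ 42 (mod 47) gives 27t ≡ 21 (mod 47), and since 27⁻¹ ≡ 7 (mod 47), t ≡ 6. Hence N ≡ 21 + 27·6 = 183 (mod 1269).
From N ≡ 183 (mod 1269) write N = 183 + 1269t. Substituting into N ≡ 1 (mod 29) gives 1269t ≡ 21 (mod 29), and since 22⁻¹ ≡ 4 (mod 29), t ≡ 26. Hence N ≡ 183 + 1269·26 = 33177 (mod 36801).
From N ≡ 33177 (mod 36801) write N = 33177 + 36801t. Substituting into N ≡ 9 (mod 13) gives 36801t ≡ 8 (mod 13), and since 11⁻¹ ≡ 6 (mod 13), t ≡ 9. Hence N ≡ 33177 + 36801·9 = 364386 (mod 478413).
From N ≡ 364386 (mod 478413) write N = 364386 + 478413t. Substituting into N ≡ 8 (mod 11) gives 478413t ≡ 8 (mod 11), and since 1⁻¹ ≡ 1 (mod 11), t ≡ 8. Hence N ≡ 364386 + 478413·8 = 4191690 (mod 5262543).

4191690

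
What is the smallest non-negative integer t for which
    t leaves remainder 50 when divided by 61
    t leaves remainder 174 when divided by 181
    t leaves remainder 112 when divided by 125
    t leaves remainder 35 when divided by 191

113744737

The moduli are pairwise coprime; N = 61·181·125·191 = 263603875.
N/61 = 4321375; 4321375 ≡ 13 (mod 61); 13·47 ≡ 1, so inverse 47.
N/181 = 1456375; 1456375 ≡ 49 (mod 181); 49·133 ≡ 1, so inverse 133.
N/125 = 2108831; 2108831 ≡ 81 (mod 125); 81·71 ≡ 1, so inverse 71.
N/191 = 1380125; 1380125 ≡ 150 (mod 191); 150·177 ≡ 1, so inverse 177.
t ≡ 50·4321375·47 + 174·1456375·133 + 112·2108831·71 + 35·1380125·177 = 69177959987.
69177959987 mod 263603875 = 113744737.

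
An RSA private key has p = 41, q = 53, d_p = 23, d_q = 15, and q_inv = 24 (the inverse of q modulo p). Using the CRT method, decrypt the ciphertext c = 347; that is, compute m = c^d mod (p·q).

1915

m₁ = c^(d_p) mod p: c ≡ 19 (mod 41), and 19^23 mod 41 = 29.
m₂ = c^(d_q) mod q: c ≡ 29 (mod 53), and 29^15 mod 53 = 7.
h = q_inv·(m₁ − m₂) mod p = 24·(29 − 7) mod 41 = 36.
m = m₂ + h·q = 7 + 36·53 = 1915.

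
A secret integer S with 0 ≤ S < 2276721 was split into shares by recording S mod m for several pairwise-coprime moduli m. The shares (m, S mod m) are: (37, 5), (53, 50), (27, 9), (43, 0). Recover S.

The moduli are pairwise coprime; N = 37·53·27·43 = 2276721.
N/37 = 61533; 61533 ≡ 2 (mod 37); 2·19 ≡ 1, so inverse 19.
N/53 = 42957; 42957 ≡ 27 (mod 53); 27·2 ≡ 1, so inverse 2.
N/27 = 84323; 84323 ≡ 2 (mod 27); 2·14 ≡ 1, so inverse 14.
N/43 = 52947; 52947 ≡ 14 (mod 43); 14·40 ≡ 1, so inverse 40.
S ≡ 5·61533·19 + 50·42957·2 + 9·84323·14 + 0·52947·40 = 20766033.
20766033 mod 2276721 = 275544.

275544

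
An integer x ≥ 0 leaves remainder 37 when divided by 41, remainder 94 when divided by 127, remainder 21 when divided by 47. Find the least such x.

Combine the congruences pairwise.
From x ≡ 37 (mod 41) write x = 37 + 41t. Substituting into x ≡ 94 (mod 127) gives 41t ≡ 57 (mod 127), and since 41⁻¹ ≡ 31 (mod 127), t ≡ 116. Hence x ≡ 37 + 41·116 = 4793 (mod 5207).
From x ≡ 4793 (mod 5207) write x = 4793 + 5207t. Substituting into x ≡ 21 (mod 47) gives 5207t ≡ 22 (mod 47), and since 37⁻¹ ≡ 14 (mod 47), t ≡ 26. Hence x ≡ 4793 + 5207·26 = 140175 (mod 244729).

140175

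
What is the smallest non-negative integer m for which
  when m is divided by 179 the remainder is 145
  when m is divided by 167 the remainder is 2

503

From m ≡ 145 (mod 179) write m = 145 + 179t. Substituting into m ≡ 2 (mod 167) gives 179t ≡ 24 (mod 167), and since 12⁻¹ ≡ 14 (mod 167), t ≡ 2. Hence m ≡ 145 + 179·2 = 503 (mod 29893).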